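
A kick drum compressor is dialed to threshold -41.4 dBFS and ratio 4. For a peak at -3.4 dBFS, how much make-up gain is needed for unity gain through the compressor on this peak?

28.5 dB

The peak compresses to -41.4 + 38/4 = -31.9 dBFS.
To reach -3.4 dBFS requires -3.4 − (-31.9) = 28.5 dB of make-up.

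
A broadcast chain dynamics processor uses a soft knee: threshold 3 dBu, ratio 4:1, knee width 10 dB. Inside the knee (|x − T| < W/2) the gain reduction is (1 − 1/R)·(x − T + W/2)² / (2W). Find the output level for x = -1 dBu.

-1.0375 dBu

x − T + W/2 = -1 − 3 + 5 = 1.
GR = (1 − 1/4) × 1² / 20 = 0.75 × 1 / 20 = 0.0375 dB.
Output = -1 − 0.0375 = -1.0375 dBu.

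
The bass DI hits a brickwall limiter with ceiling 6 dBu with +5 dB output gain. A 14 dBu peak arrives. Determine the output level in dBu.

11 dBu

A brickwall limiter is an ∞:1 compressor: any input above the ceiling is clamped to 6 dBu.
Output gain then adds 5 dB: 6 + 5 = 11 dBu.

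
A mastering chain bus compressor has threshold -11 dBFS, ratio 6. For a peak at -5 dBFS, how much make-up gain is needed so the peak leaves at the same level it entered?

The peak compresses to -11 + 6/6 = -10 dBFS.
To reach -5 dBFS requires -5 − (-10) = 5 dB of make-up.

5 dB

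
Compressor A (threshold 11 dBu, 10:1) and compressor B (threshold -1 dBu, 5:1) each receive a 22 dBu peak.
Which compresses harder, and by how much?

A: overshoot 11 dB → output overshoot 1.1 dB → GR 9.9 dB.
B: overshoot 23 dB → output overshoot 4.6 dB → GR 18.4 dB.
B reduces 8.5 dB more.

B, by 8.5 dB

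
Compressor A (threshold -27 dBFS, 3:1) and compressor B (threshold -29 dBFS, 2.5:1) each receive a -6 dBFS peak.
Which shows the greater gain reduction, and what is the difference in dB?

A: 21 dB over, compressed to 7 dB over, so 14 dB of GR.
B: 23 dB over, compressed to 9.2 dB over, so 13.8 dB of GR.
A reduces 0.2 dB more.

A, by 0.2 dB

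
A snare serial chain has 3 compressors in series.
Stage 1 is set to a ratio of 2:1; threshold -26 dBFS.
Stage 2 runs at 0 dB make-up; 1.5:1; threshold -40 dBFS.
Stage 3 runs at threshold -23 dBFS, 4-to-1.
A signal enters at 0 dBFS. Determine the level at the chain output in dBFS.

-22.75 dBFS

Stage 1: overshoot 26 dB → 26/2 = 13 dB → -13 dBFS.
Stage 2: overshoot 27 dB → 27/1.5 = 18 dB → -22 dBFS.
Stage 3: -22 dBFS is 1 dB over -23 dBFS; at 4:1 that becomes 0.25 dB over, giving -22.75 dBFS.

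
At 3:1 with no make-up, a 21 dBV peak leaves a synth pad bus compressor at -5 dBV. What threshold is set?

Input is 39 dB above T (since output overshoot × R = input overshoot: (-5 − T)·3 = 21 − T gives T = -18 dBV).
Check: -18 + (21 − (-18))/3 = -18 + 13 = -5 dBV. ✓

-18 dBV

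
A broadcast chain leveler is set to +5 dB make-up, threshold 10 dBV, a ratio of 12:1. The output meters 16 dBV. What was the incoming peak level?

22 dBV

Before make-up, the level was 16 − 5 = 11 dBV.
That's 1 dB above the 10 dBV threshold.
Input overshoot = R × output overshoot = 12 dB → input = 10 + 12 = 22 dBV.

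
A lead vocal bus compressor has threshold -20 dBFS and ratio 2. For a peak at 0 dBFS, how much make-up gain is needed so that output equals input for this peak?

Without make-up, output = threshold + overshoot/2 = -20 + 10 = -10 dBFS.
Gap to target: 10 dB.

10 dB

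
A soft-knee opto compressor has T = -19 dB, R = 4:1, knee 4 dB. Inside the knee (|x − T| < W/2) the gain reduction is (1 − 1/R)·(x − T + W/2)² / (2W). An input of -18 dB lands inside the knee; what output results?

x − T + W/2 = -18 − (-19) + 2 = 3.
GR = (1 − 1/4) × 3² / 8 = 0.75 × 9 / 8 = 0.84375 dB.
Output = -18 − 0.84375 = -18.84375 dB.

-18.84375 dB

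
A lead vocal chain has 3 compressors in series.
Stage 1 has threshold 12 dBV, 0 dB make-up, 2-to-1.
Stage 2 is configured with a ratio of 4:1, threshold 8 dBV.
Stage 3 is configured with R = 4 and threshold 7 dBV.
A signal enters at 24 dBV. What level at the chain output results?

7.875 dBV

Stage 1: 12 dB above 12 dBV, reduced 2:1 to 6 dB above → 18 dBV.
Stage 2: 18 dBV is 10 dB over 8 dBV; at 4:1 that becomes 2.5 dB over, giving 10.5 dBV.
Stage 3: 3.5 dB above 7 dBV, reduced 4:1 to 0.875 dB above → 7.875 dBV.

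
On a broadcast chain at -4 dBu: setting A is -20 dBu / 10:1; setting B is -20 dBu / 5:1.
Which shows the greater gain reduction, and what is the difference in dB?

A: 16 dB over, compressed to 1.6 dB over, so 14.4 dB of GR.
B: 16 dB over, compressed to 3.2 dB over, so 12.8 dB of GR.
A applies 1.6 dB more gain reduction.

A, by 1.6 dB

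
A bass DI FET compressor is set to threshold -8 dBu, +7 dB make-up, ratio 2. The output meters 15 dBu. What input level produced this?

Stripping the +7 dB make-up gives 8 dBu at the gain stage.
The compressed level sits 8 − (-8) = 16 dB over threshold.
Before 2:1 compression the overshoot was 16 × 2 = 32 dB, so input = -8 + 32 = 24 dBu.

24 dBu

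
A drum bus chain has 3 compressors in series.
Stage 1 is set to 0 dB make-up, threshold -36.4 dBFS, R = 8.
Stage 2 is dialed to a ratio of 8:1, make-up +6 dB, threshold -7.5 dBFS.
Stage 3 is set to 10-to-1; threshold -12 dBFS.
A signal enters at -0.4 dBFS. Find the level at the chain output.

-25.9 dBFS

Stage 1: -0.4 dBFS is 36 dB over -36.4 dBFS; at 8:1 that becomes 4.5 dB over, giving -31.9 dBFS.
Stage 2: -31.9 dBFS is at or below the -7.5 dBFS threshold — no compression; make-up brings it to -25.9 dBFS.
Stage 3: below threshold (-25.9 ≤ -12); passes unchanged; output -25.9 dBFS.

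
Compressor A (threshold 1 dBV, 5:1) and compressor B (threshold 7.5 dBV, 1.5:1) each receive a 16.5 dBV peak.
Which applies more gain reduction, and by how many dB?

A: 15.5 dB over, compressed to 3.1 dB over, so 12.4 dB of GR.
B: 9 dB over, compressed to 6 dB over, so 3 dB of GR.
Difference: 9.4 dB in favour of A.

A, by 9.4 dB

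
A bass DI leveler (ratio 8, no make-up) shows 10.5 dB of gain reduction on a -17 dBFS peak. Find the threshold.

-29 dBFS

Input is 12 dB above T (since output overshoot × R = input overshoot: (-27.5 − T)·8 = -17 − T gives T = -29 dBFS).
Check: -29 + (-17 − (-29))/8 = -29 + 1.5 = -27.5 dBFS. ✓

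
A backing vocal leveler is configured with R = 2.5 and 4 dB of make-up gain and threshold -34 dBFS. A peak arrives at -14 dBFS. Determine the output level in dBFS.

-22 dBFS

The input is 20 dB above the -34 dBFS threshold.
At 2.5:1 the overshoot is divided by 2.5, leaving 8 dB above threshold.
Output = -34 + 8 = -26 dBFS; make-up adds 4 dB, giving -22 dBFS.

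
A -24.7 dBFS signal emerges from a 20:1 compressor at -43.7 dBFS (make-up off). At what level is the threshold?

-44.7 dBFS

Let T be the threshold. Output overshoot = (input overshoot)/R, so -43.7 − T = (-24.7 − T)/20.
20·(-43.7 − T) = -24.7 − T → 19·T = -874 − (-24.7) = -849.3.
T = -849.3/19 = -44.7 dBFS.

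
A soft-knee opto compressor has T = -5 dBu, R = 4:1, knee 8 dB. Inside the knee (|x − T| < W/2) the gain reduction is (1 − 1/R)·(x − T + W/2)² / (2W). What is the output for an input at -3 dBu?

-4.6875 dBu

x − T + W/2 = -3 − (-5) + 4 = 6.
GR = (1 − 1/4) × 6² / 16 = 0.75 × 36 / 16 = 1.6875 dB.
Output = -3 − 1.6875 = -4.6875 dBu.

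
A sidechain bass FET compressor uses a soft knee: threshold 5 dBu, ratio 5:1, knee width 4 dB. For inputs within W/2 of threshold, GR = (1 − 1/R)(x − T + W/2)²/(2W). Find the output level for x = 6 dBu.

x − T + W/2 = 6 − 5 + 2 = 3.
GR = (1 − 1/5) × 3² / 8 = 0.8 × 9 / 8 = 0.9 dB.
Output = 6 − 0.9 = 5.1 dBu.

5.1 dBu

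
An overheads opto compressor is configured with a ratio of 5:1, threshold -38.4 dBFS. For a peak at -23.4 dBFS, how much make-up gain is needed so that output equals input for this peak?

Overshoot 15 dB → 15/5 = 3 dB after compression, so the compressed level is -38.4 + 3 = -35.4 dBFS.
Make-up = target − compressed = -23.4 − (-35.4) = 12 dB.

12 dB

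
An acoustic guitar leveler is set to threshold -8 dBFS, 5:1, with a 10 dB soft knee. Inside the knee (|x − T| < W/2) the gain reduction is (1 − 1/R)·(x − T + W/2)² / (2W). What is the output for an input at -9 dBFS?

-9.64 dBFS

x − T + W/2 = -9 − (-8) + 5 = 4.
GR = (1 − 1/5) × 4² / 20 = 0.8 × 16 / 20 = 0.64 dB.
Output = -9 − 0.64 = -9.64 dBFS.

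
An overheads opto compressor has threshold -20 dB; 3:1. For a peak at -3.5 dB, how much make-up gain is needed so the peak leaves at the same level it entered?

Without make-up, output = threshold + overshoot/3 = -20 + 5.5 = -14.5 dB.
Gap to target: 11 dB.

11 dB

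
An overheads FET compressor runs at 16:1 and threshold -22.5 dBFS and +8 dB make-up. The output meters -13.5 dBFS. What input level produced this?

-6.5 dBFS

Remove make-up: -13.5 − 8 = -21.5 dBFS.
The compressed level sits -21.5 − (-22.5) = 1 dB over threshold.
Input overshoot = R × output overshoot = 16 dB → input = -22.5 + 16 = -6.5 dBFS.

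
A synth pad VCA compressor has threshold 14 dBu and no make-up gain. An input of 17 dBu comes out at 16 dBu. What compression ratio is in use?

1.5:1

Input overshoot = 17 − 14 = 3 dB; output overshoot = 16 − 14 = 2 dB.
Ratio = 3 / 2 = 1.5.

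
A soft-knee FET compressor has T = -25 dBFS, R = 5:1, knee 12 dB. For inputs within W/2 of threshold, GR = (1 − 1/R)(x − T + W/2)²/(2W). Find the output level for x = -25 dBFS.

x − T + W/2 = -25 − (-25) + 6 = 6.
GR = (1 − 1/5) × 6² / 24 = 0.8 × 36 / 24 = 1.2 dB.
Output = -25 − 1.2 = -26.2 dBFS.

-26.2 dBFS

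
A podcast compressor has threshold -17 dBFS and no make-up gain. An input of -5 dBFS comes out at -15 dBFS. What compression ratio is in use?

Input overshoot = -5 − (-17) = 12 dB; output overshoot = -15 − (-17) = 2 dB.
Ratio = 12 / 2 = 6.

6:1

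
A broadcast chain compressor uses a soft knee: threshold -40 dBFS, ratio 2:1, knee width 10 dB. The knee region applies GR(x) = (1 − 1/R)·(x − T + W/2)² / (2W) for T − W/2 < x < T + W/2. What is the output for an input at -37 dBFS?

x − T + W/2 = -37 − (-40) + 5 = 8.
GR = (1 − 1/2) × 8² / 20 = 0.5 × 64 / 20 = 1.6 dB.
Output = -37 − 1.6 = -38.6 dBFS.

-38.6 dBFS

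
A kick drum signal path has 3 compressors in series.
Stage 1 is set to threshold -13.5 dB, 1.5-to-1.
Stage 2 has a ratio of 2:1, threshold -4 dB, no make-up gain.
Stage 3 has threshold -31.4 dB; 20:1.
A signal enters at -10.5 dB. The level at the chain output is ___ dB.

-30.405 dB

Stage 1: 3 dB above -13.5 dB, reduced 1.5:1 to 2 dB above → -11.5 dB.
Stage 2: -11.5 dB is at or below the -4 dB threshold — no compression; output -11.5 dB.
Stage 3: overshoot 19.9 dB → 19.9/20 = 0.995 dB → -30.405 dB.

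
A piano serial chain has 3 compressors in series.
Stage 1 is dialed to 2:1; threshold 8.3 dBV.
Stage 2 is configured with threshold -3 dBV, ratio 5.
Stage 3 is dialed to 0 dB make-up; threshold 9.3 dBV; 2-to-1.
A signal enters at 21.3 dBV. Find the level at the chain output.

Stage 1: 13 dB above 8.3 dBV, reduced 2:1 to 6.5 dB above → 14.8 dBV.
Stage 2: 17.8 dB above -3 dBV, reduced 5:1 to 3.56 dB above → 0.56 dBV.
Stage 3: 0.56 dBV is at or below the 9.3 dBV threshold — no compression; output 0.56 dBV.

0.56 dBV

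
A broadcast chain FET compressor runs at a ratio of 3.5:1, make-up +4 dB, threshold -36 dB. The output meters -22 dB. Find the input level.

Stripping the +4 dB make-up gives -26 dB at the gain stage.
That's 10 dB above the -36 dB threshold.
Undo the ratio: input overshoot = 10 × 3.5 = 35 dB, giving input = -1 dB.

-1 dB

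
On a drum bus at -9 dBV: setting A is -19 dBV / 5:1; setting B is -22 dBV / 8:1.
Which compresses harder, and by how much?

A: GR = 10 − 10/5 = 8 dB.
B: GR = 13 − 13/8 = 11.375 dB.
B reduces 3.375 dB more.

B, by 3.375 dB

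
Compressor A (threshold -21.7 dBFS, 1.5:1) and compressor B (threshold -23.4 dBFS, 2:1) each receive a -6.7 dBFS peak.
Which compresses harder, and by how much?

B, by 3.35 dB

A: overshoot 15 dB → output overshoot 10 dB → GR 5 dB.
B: overshoot 16.7 dB → output overshoot 8.35 dB → GR 8.35 dB.
B applies 3.35 dB more gain reduction.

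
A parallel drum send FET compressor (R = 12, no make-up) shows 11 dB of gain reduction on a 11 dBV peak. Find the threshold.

Gain reduction = 11 − 0 = 11 dB; output overshoot = GR / (R − 1) = 11 / 11 = 1 dB.
Threshold = output − output overshoot = 0 − 1 = -1 dBV.

-1 dBV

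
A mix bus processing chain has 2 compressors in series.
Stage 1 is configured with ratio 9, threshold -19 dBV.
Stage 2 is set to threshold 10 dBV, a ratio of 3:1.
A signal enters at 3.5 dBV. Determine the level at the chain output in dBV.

-16.5 dBV

Stage 1: 22.5 dB above -19 dBV, reduced 9:1 to 2.5 dB above → -16.5 dBV.
Stage 2: -16.5 dBV ≤ 10 dBV, so stage 2 doesn't engage; output -16.5 dBV.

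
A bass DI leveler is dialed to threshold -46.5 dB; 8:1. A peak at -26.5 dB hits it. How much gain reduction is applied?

17.5 dB

Overshoot = -26.5 − (-46.5) = 20 dB.
At 8:1, output sits 20/8 = 2.5 dB above threshold.
Gain reduction = 20 − 2.5 = 17.5 dB.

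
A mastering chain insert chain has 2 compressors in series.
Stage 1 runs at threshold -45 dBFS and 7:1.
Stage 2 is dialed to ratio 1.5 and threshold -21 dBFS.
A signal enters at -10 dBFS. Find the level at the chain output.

-40 dBFS

Stage 1: 35 dB above -45 dBFS, reduced 7:1 to 5 dB above → -40 dBFS.
Stage 2: below threshold (-40 ≤ -21); passes unchanged; output -40 dBFS.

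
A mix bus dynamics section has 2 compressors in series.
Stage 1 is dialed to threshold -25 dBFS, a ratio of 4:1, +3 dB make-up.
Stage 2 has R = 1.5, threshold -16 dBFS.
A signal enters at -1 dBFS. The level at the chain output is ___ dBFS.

Stage 1: 24 dB above -25 dBFS, reduced 4:1 to 6 dB above → -19 dBFS; +3 dB make-up → -16 dBFS.
Stage 2: -16 dBFS is at or below the -16 dBFS threshold — no compression; output -16 dBFS.

-16 dBFS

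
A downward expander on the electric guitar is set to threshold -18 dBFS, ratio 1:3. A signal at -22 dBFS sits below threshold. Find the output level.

The input is 4 dB below the -18 dBFS threshold.
A 1:3 expander multiplies undershoot by 3: 4 × 3 = 12 dB below threshold.
Output = -18 − 12 = -30 dBFS.

-30 dBFS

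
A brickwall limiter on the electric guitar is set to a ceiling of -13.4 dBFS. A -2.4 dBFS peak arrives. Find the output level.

-13.4 dBFS

The limiter clamps the peak to its -13.4 dBFS ceiling.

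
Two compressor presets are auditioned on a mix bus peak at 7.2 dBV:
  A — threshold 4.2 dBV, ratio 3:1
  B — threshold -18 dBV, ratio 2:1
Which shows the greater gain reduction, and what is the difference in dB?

B, by 10.6 dB

A: overshoot 3 dB → output overshoot 1 dB → GR 2 dB.
B: overshoot 25.2 dB → output overshoot 12.6 dB → GR 12.6 dB.
B applies 10.6 dB more gain reduction.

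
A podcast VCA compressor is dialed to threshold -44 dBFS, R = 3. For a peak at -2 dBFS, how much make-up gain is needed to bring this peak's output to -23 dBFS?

Without make-up, output = threshold + overshoot/3 = -44 + 14 = -30 dBFS.
Gap to target: 7 dB.

7 dB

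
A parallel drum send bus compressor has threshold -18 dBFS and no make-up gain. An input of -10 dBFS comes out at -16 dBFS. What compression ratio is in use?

Input overshoot = -10 − (-18) = 8 dB; output overshoot = -16 − (-18) = 2 dB.
Ratio = 8 / 2 = 4.

4:1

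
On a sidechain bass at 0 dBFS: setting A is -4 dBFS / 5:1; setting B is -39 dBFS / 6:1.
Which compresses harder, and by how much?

A: GR = 4 − 4/5 = 3.2 dB.
B: GR = 39 − 39/6 = 32.5 dB.
Difference: 29.3 dB in favour of B.

B, by 29.3 dB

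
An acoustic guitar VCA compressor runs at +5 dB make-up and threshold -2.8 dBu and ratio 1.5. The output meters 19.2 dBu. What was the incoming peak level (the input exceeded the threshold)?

22.7 dBu

Remove make-up: 19.2 − 5 = 14.2 dBu.
That's 17 dB above the -2.8 dBu threshold.
Before 1.5:1 compression the overshoot was 17 × 1.5 = 25.5 dB, so input = -2.8 + 25.5 = 22.7 dBu.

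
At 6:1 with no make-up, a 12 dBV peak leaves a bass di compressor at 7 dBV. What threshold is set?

Let T be the threshold. Output overshoot = (input overshoot)/R, so 7 − T = (12 − T)/6.
6·(7 − T) = 12 − T → 5·T = 42 − 12 = 30.
T = 30/5 = 6 dBV.

6 dBV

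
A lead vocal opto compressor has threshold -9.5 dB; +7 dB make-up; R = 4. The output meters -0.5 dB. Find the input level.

-1.5 dB

Stripping the +7 dB make-up gives -7.5 dB at the gain stage.
Post-compression overshoot = -7.5 − (-9.5) = 2 dB.
Input overshoot = R × output overshoot = 8 dB → input = -9.5 + 8 = -1.5 dB.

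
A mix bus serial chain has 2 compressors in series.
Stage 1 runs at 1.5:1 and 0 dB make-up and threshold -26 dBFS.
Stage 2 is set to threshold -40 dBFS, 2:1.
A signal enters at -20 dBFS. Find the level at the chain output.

Stage 1: overshoot 6 dB → 6/1.5 = 4 dB → -22 dBFS.
Stage 2: 18 dB above -40 dBFS, reduced 2:1 to 9 dB above → -31 dBFS.

-31 dBFS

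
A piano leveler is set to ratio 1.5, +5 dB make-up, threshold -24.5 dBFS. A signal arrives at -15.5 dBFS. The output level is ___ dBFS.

-13.5 dBFS

The input is 9 dB above the -24.5 dBFS threshold.
1.5:1 compression reduces that to 9/1.5 = 6 dB over.
That puts the output at -18.5 dBFS; make-up adds 5 dB, giving -13.5 dBFS.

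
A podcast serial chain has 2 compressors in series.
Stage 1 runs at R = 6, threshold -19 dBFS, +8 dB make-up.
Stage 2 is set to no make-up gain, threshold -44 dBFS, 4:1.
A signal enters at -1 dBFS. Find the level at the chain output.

Stage 1: overshoot 18 dB → 18/6 = 3 dB → -16 dBFS; +8 dB make-up → -8 dBFS.
Stage 2: overshoot 36 dB → 36/4 = 9 dB → -35 dBFS.

-35 dBFS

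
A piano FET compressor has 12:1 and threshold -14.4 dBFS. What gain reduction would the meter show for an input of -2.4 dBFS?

11 dB

Overshoot = -2.4 − (-14.4) = 12 dB.
A 12:1 ratio leaves 1 dB of that excess.
So the signal is attenuated by 12 − 1 = 11 dB.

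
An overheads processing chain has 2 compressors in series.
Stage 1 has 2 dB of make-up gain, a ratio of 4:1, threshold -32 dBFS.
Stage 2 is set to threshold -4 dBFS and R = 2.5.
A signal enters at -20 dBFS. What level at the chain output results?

-27 dBFS

Stage 1: overshoot 12 dB → 12/4 = 3 dB → -29 dBFS; +2 dB make-up → -27 dBFS.
Stage 2: -27 dBFS ≤ -4 dBFS, so stage 2 doesn't engage; output -27 dBFS.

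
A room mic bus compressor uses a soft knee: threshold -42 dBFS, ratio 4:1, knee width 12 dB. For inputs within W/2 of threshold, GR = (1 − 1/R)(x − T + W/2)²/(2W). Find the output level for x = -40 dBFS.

-42 dBFS

x − T + W/2 = -40 − (-42) + 6 = 8.
GR = (1 − 1/4) × 8² / 24 = 0.75 × 64 / 24 = 2 dB.
Output = -40 − 2 = -42 dBFS.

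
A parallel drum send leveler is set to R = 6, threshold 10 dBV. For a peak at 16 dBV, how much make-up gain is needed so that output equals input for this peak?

Without make-up, output = threshold + overshoot/6 = 10 + 1 = 11 dBV.
Gap to target: 5 dB.

5 dB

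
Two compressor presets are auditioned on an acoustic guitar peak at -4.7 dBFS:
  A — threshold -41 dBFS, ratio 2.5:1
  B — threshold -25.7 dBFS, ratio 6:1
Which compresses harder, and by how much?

A, by 4.28 dB

A: 36.3 dB over, compressed to 14.52 dB over, so 21.78 dB of GR.
B: 21 dB over, compressed to 3.5 dB over, so 17.5 dB of GR.
Difference: 4.28 dB in favour of A.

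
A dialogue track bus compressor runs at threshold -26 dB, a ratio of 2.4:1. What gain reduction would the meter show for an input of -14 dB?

7 dB

-14 dB exceeds the threshold by 12 dB.
A 2.4:1 ratio leaves 5 dB of that excess.
GR = overshoot in − overshoot out = 12 − 5 = 7 dB.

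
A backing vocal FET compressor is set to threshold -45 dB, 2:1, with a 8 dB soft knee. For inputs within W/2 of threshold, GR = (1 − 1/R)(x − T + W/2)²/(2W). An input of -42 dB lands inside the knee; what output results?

x − T + W/2 = -42 − (-45) + 4 = 7.
GR = (1 − 1/2) × 7² / 16 = 0.5 × 49 / 16 = 1.53125 dB.
Output = -42 − 1.53125 = -43.53125 dB.

-43.53125 dB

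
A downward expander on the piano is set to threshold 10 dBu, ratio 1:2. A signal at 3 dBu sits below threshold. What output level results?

Undershoot = 10 − 3 = 7 dB.
At 1:2, that expands to 14 dB under threshold.
Output = 10 − 14 = -4 dBu.

-4 dBu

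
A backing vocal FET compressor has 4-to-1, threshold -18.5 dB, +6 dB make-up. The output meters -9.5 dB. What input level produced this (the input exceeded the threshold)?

Remove make-up: -9.5 − 6 = -15.5 dB.
That's 3 dB above the -18.5 dB threshold.
Undo the ratio: input overshoot = 3 × 4 = 12 dB, giving input = -6.5 dB.

-6.5 dB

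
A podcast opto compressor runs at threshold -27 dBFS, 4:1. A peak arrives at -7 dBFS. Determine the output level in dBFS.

-22 dBFS

-7 dBFS sits 20 dB over threshold.
4:1 compression reduces that to 20/4 = 5 dB over.
Output = -27 + 5 = -22 dBFS.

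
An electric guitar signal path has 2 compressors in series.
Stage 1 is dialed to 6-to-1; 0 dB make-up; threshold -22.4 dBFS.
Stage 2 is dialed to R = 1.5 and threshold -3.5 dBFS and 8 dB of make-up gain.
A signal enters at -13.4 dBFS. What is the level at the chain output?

-12.9 dBFS

Stage 1: 9 dB above -22.4 dBFS, reduced 6:1 to 1.5 dB above → -20.9 dBFS.
Stage 2: below threshold (-20.9 ≤ -3.5); passes unchanged; make-up brings it to -12.9 dBFS.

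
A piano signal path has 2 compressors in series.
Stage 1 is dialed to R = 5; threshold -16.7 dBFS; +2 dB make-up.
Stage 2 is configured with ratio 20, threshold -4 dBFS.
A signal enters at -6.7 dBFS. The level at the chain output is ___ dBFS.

-12.7 dBFS

Stage 1: 10 dB above -16.7 dBFS, reduced 5:1 to 2 dB above → -14.7 dBFS; +2 dB make-up → -12.7 dBFS.
Stage 2: -12.7 dBFS ≤ -4 dBFS, so stage 2 doesn't engage; output -12.7 dBFS.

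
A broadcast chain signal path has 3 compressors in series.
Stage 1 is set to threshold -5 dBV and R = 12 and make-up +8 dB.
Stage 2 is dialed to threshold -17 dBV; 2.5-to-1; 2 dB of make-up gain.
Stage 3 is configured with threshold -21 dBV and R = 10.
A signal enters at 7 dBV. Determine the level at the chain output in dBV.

Stage 1: overshoot 12 dB → 12/12 = 1 dB → -4 dBV; +8 dB make-up → 4 dBV.
Stage 2: 21 dB above -17 dBV, reduced 2.5:1 to 8.4 dB above → -8.6 dBV; +2 dB make-up → -6.6 dBV.
Stage 3: overshoot 14.4 dB → 14.4/10 = 1.44 dB → -19.56 dBV.

-19.56 dBV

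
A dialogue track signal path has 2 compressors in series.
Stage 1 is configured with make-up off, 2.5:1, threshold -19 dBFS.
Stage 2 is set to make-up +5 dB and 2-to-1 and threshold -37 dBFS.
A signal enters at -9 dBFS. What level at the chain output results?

-21 dBFS

Stage 1: 10 dB above -19 dBFS, reduced 2.5:1 to 4 dB above → -15 dBFS.
Stage 2: overshoot 22 dB → 22/2 = 11 dB → -26 dBFS; +5 dB make-up → -21 dBFS.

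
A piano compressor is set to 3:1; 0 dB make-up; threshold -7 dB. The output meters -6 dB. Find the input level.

-4 dB

That's 1 dB above the -7 dB threshold.
Before 3:1 compression the overshoot was 1 × 3 = 3 dB, so input = -7 + 3 = -4 dB.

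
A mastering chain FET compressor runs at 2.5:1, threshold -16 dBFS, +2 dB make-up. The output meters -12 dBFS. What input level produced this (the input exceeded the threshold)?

Before make-up, the level was -12 − 2 = -14 dBFS.
That's 2 dB above the -16 dBFS threshold.
Undo the ratio: input overshoot = 2 × 2.5 = 5 dB, giving input = -11 dBFS.

-11 dBFS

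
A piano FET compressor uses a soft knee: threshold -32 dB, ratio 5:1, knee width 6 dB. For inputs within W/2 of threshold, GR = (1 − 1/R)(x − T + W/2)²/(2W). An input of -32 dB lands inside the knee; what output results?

-32.6 dB

x − T + W/2 = -32 − (-32) + 3 = 3.
GR = (1 − 1/5) × 3² / 12 = 0.8 × 9 / 12 = 0.6 dB.
Output = -32 − 0.6 = -32.6 dB.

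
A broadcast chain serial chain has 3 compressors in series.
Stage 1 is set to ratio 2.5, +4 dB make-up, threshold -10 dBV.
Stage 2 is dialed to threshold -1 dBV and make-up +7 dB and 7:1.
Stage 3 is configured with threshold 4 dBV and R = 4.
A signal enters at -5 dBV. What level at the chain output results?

3 dBV

Stage 1: overshoot 5 dB → 5/2.5 = 2 dB → -8 dBV; +4 dB make-up → -4 dBV.
Stage 2: -4 dBV ≤ -1 dBV, so stage 2 doesn't engage; make-up brings it to 3 dBV.
Stage 3: 3 dBV is at or below the 4 dBV threshold — no compression; output 3 dBV.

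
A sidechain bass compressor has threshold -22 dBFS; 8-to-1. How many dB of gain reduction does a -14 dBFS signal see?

The signal is 8 dB above threshold.
After 8:1 compression the overshoot becomes 8/8 = 1 dB.
Gain reduction = 8 − 1 = 7 dB.

7 dB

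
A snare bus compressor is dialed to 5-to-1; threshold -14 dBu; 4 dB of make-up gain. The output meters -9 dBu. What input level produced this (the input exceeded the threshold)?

Before make-up, the level was -9 − 4 = -13 dBu.
The compressed level sits -13 − (-14) = 1 dB over threshold.
Input overshoot = R × output overshoot = 5 dB → input = -14 + 5 = -9 dBu.

-9 dBu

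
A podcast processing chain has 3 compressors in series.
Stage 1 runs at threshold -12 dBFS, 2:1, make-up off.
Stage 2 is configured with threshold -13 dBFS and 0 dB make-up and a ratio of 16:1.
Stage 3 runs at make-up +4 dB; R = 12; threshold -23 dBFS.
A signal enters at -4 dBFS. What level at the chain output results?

Stage 1: -4 dBFS is 8 dB over -12 dBFS; at 2:1 that becomes 4 dB over, giving -8 dBFS.
Stage 2: -8 dBFS is 5 dB over -13 dBFS; at 16:1 that becomes 0.3125 dB over, giving -12.6875 dBFS.
Stage 3: overshoot 10.3125 dB → 10.3125/12 = 0.859375 dB → -22.140625 dBFS; +4 dB make-up → -18.140625 dBFS.

-18.140625 dBFS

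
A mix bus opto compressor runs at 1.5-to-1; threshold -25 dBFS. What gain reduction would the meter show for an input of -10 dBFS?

-10 dBFS exceeds the threshold by 15 dB.
At 1.5:1, output sits 15/1.5 = 10 dB above threshold.
So the signal is attenuated by 15 − 10 = 5 dB.

5 dB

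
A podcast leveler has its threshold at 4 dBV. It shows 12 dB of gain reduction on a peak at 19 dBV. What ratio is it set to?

5:1

Input overshoot = 19 − 4 = 15 dB.
Output overshoot = 15 − 12 = 3 dB.
Ratio = input overshoot / output overshoot = 15 / 3 = 5.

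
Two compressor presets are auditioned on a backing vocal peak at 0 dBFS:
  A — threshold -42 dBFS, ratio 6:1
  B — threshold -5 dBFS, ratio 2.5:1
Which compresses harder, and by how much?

A: overshoot 42 dB → output overshoot 7 dB → GR 35 dB.
B: overshoot 5 dB → output overshoot 2 dB → GR 3 dB.
A applies 32 dB more gain reduction.

A, by 32 dB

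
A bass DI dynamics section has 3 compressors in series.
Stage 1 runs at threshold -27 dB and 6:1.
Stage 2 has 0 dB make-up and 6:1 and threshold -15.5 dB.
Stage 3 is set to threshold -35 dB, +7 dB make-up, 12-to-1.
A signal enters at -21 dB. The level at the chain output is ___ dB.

-27.25 dB

Stage 1: overshoot 6 dB → 6/6 = 1 dB → -26 dB.
Stage 2: below threshold (-26 ≤ -15.5); passes unchanged; output -26 dB.
Stage 3: -26 dB is 9 dB over -35 dB; at 12:1 that becomes 0.75 dB over, giving -34.25 dB; +7 dB make-up → -27.25 dB.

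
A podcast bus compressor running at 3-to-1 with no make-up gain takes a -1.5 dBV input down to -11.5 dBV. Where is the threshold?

-16.5 dBV

Input is 15 dB above T (since output overshoot × R = input overshoot: (-11.5 − T)·3 = -1.5 − T gives T = -16.5 dBV).
Check: -16.5 + (-1.5 − (-16.5))/3 = -16.5 + 5 = -11.5 dBV. ✓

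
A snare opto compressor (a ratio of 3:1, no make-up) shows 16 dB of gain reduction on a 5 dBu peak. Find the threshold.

-19 dBu

Let T be the threshold. Output overshoot = (input overshoot)/R, so -11 − T = (5 − T)/3.
3·(-11 − T) = 5 − T → 2·T = -33 − 5 = -38.
T = -38/2 = -19 dBu.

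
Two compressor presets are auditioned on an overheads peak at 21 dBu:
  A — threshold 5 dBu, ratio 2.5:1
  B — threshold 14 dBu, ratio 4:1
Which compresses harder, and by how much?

A: GR = 16 − 16/2.5 = 9.6 dB.
B: GR = 7 − 7/4 = 5.25 dB.
Difference: 4.35 dB in favour of A.

A, by 4.35 dB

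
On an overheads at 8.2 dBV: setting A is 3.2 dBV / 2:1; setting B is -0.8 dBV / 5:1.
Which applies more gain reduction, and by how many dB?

A: 5 dB over, compressed to 2.5 dB over, so 2.5 dB of GR.
B: 9 dB over, compressed to 1.8 dB over, so 7.2 dB of GR.
Difference: 4.7 dB in favour of B.

B, by 4.7 dB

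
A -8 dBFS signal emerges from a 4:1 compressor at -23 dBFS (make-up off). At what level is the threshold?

-28 dBFS

Let T be the threshold. Output overshoot = (input overshoot)/R, so -23 − T = (-8 − T)/4.
4·(-23 − T) = -8 − T → 3·T = -92 − (-8) = -84.
T = -84/3 = -28 dBFS.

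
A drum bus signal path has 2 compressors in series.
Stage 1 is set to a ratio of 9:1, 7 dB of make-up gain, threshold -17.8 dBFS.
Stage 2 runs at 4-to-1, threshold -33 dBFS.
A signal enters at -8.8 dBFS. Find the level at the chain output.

Stage 1: overshoot 9 dB → 9/9 = 1 dB → -16.8 dBFS; +7 dB make-up → -9.8 dBFS.
Stage 2: -9.8 dBFS is 23.2 dB over -33 dBFS; at 4:1 that becomes 5.8 dB over, giving -27.2 dBFS.

-27.2 dBFS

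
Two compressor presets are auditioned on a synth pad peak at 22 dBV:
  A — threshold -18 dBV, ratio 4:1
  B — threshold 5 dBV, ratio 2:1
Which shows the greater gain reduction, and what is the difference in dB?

A, by 21.5 dB

A: 40 dB over, compressed to 10 dB over, so 30 dB of GR.
B: 17 dB over, compressed to 8.5 dB over, so 8.5 dB of GR.
A reduces 21.5 dB more.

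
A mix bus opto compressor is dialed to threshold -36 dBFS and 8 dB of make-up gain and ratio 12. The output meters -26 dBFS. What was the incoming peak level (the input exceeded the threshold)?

-12 dBFS

Stripping the +8 dB make-up gives -34 dBFS at the gain stage.
That's 2 dB above the -36 dBFS threshold.
Before 12:1 compression the overshoot was 2 × 12 = 24 dB, so input = -36 + 24 = -12 dBFS.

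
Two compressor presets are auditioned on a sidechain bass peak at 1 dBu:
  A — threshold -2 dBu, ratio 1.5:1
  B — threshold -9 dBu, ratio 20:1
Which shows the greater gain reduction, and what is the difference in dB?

A: 3 dB over, compressed to 2 dB over, so 1 dB of GR.
B: 10 dB over, compressed to 0.5 dB over, so 9.5 dB of GR.
Difference: 8.5 dB in favour of B.

B, by 8.5 dB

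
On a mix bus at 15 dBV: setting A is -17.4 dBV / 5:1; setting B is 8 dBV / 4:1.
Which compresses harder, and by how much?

A, by 20.67 dB

A: overshoot 32.4 dB → output overshoot 6.48 dB → GR 25.92 dB.
B: overshoot 7 dB → output overshoot 1.75 dB → GR 5.25 dB.
A applies 20.67 dB more gain reduction.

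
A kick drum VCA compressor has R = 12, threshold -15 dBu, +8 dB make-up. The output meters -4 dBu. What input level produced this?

Before make-up, the level was -4 − 8 = -12 dBu.
The compressed level sits -12 − (-15) = 3 dB over threshold.
Before 12:1 compression the overshoot was 3 × 12 = 36 dB, so input = -15 + 36 = 21 dBu.

21 dBu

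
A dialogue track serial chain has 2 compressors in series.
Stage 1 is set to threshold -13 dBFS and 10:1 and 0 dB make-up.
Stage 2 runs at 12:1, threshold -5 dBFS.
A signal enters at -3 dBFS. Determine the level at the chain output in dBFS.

Stage 1: -3 dBFS is 10 dB over -13 dBFS; at 10:1 that becomes 1 dB over, giving -12 dBFS.
Stage 2: -12 dBFS is at or below the -5 dBFS threshold — no compression; output -12 dBFS.

-12 dBFS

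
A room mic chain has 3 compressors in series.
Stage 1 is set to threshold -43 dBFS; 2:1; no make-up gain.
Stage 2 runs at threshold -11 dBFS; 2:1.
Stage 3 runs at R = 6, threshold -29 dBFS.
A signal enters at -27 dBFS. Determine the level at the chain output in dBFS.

-35 dBFS

Stage 1: -27 dBFS is 16 dB over -43 dBFS; at 2:1 that becomes 8 dB over, giving -35 dBFS.
Stage 2: -35 dBFS is at or below the -11 dBFS threshold — no compression; output -35 dBFS.
Stage 3: -35 dBFS is at or below the -29 dBFS threshold — no compression; output -35 dBFS.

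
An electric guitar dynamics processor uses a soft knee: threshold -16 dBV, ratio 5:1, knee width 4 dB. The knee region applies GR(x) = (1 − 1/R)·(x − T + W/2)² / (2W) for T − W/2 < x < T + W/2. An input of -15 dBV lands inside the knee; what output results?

-15.9 dBV

x − T + W/2 = -15 − (-16) + 2 = 3.
GR = (1 − 1/5) × 3² / 8 = 0.8 × 9 / 8 = 0.9 dB.
Output = -15 − 0.9 = -15.9 dBV.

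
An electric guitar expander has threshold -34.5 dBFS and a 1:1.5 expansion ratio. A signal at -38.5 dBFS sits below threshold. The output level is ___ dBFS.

The input is 4 dB below the -34.5 dBFS threshold.
A 1:1.5 expander multiplies undershoot by 1.5: 4 × 1.5 = 6 dB below threshold.
Output = -34.5 − 6 = -40.5 dBFS.

-40.5 dBFS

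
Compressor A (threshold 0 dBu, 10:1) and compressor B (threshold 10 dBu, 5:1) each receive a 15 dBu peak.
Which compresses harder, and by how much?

A: GR = 15 − 15/10 = 13.5 dB.
B: GR = 5 − 5/5 = 4 dB.
Difference: 9.5 dB in favour of A.

A, by 9.5 dB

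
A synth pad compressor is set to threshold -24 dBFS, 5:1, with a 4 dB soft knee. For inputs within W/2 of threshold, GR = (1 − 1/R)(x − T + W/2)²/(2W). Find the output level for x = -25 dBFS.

x − T + W/2 = -25 − (-24) + 2 = 1.
GR = (1 − 1/5) × 1² / 8 = 0.8 × 1 / 8 = 0.1 dB.
Output = -25 − 0.1 = -25.1 dBFS.

-25.1 dBFS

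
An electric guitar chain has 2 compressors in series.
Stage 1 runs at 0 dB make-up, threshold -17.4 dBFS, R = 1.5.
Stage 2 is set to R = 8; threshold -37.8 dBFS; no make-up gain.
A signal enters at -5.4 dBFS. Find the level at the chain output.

Stage 1: -5.4 dBFS is 12 dB over -17.4 dBFS; at 1.5:1 that becomes 8 dB over, giving -9.4 dBFS.
Stage 2: -9.4 dBFS is 28.4 dB over -37.8 dBFS; at 8:1 that becomes 3.55 dB over, giving -34.25 dBFS.

-34.25 dBFS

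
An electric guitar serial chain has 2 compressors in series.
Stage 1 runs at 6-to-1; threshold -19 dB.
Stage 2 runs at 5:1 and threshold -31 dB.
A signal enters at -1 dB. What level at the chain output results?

-28 dB

Stage 1: overshoot 18 dB → 18/6 = 3 dB → -16 dB.
Stage 2: -16 dB is 15 dB over -31 dB; at 5:1 that becomes 3 dB over, giving -28 dB.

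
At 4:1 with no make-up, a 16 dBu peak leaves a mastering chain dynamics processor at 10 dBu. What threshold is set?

Gain reduction = 16 − 10 = 6 dB; output overshoot = GR / (R − 1) = 6 / 3 = 2 dB.
Threshold = output − output overshoot = 10 − 2 = 8 dBu.

8 dBu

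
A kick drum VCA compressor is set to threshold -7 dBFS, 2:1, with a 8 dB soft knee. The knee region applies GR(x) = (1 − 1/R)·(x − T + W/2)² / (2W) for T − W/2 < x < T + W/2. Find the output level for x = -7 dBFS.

-7.5 dBFS

x − T + W/2 = -7 − (-7) + 4 = 4.
GR = (1 − 1/2) × 4² / 16 = 0.5 × 16 / 16 = 0.5 dB.
Output = -7 − 0.5 = -7.5 dBFS.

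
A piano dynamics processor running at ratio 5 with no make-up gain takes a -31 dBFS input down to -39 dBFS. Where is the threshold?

Gain reduction = -31 − (-39) = 8 dB; output overshoot = GR / (R − 1) = 8 / 4 = 2 dB.
Threshold = output − output overshoot = -39 − 2 = -41 dBFS.

-41 dBFS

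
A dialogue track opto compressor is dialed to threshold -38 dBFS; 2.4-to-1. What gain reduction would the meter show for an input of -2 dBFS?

Overshoot = -2 − (-38) = 36 dB.
At 2.4:1, output sits 36/2.4 = 15 dB above threshold.
So the signal is attenuated by 36 − 15 = 21 dB.

21 dB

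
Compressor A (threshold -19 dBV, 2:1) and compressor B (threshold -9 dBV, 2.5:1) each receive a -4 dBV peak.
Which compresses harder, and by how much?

A, by 4.5 dB

A: GR = 15 − 15/2 = 7.5 dB.
B: GR = 5 − 5/2.5 = 3 dB.
Difference: 4.5 dB in favour of A.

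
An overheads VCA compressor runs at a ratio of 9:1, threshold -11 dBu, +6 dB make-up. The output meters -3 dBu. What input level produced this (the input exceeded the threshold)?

7 dBu

Before make-up, the level was -3 − 6 = -9 dBu.
That's 2 dB above the -11 dBu threshold.
Before 9:1 compression the overshoot was 2 × 9 = 18 dB, so input = -11 + 18 = 7 dBu.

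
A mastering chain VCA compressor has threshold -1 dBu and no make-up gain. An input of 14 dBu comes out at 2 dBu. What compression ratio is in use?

Input overshoot = 14 − (-1) = 15 dB; output overshoot = 2 − (-1) = 3 dB.
Ratio = 15 / 3 = 5.

5:1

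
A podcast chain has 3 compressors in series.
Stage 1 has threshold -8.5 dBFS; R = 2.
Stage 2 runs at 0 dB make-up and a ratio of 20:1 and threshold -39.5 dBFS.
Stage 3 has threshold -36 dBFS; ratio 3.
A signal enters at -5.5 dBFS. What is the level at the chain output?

Stage 1: overshoot 3 dB → 3/2 = 1.5 dB → -7 dBFS.
Stage 2: overshoot 32.5 dB → 32.5/20 = 1.625 dB → -37.875 dBFS.
Stage 3: -37.875 dBFS is at or below the -36 dBFS threshold — no compression; output -37.875 dBFS.

-37.875 dBFS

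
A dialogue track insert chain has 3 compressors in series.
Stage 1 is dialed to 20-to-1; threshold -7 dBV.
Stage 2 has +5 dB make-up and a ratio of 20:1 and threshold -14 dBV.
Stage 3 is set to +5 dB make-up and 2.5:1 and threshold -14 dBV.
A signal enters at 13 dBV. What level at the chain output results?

Stage 1: 13 dBV is 20 dB over -7 dBV; at 20:1 that becomes 1 dB over, giving -6 dBV.
Stage 2: overshoot 8 dB → 8/20 = 0.4 dB → -13.6 dBV; +5 dB make-up → -8.6 dBV.
Stage 3: 5.4 dB above -14 dBV, reduced 2.5:1 to 2.16 dB above → -11.84 dBV; +5 dB make-up → -6.84 dBV.

-6.84 dBV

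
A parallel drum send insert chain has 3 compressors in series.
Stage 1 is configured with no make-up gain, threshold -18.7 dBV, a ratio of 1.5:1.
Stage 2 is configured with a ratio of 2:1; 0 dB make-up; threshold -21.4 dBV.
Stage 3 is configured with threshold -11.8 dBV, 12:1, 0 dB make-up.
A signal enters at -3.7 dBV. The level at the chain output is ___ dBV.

Stage 1: -3.7 dBV is 15 dB over -18.7 dBV; at 1.5:1 that becomes 10 dB over, giving -8.7 dBV.
Stage 2: -8.7 dBV is 12.7 dB over -21.4 dBV; at 2:1 that becomes 6.35 dB over, giving -15.05 dBV.
Stage 3: below threshold (-15.05 ≤ -11.8); passes unchanged; output -15.05 dBV.

-15.05 dBV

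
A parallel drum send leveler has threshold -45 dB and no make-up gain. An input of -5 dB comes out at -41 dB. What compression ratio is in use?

Input overshoot = -5 − (-45) = 40 dB; output overshoot = -41 − (-45) = 4 dB.
Ratio = 40 / 4 = 10.

10:1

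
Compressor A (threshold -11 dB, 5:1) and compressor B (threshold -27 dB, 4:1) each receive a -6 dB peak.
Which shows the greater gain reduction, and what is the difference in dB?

A: overshoot 5 dB → output overshoot 1 dB → GR 4 dB.
B: overshoot 21 dB → output overshoot 5.25 dB → GR 15.75 dB.
B reduces 11.75 dB more.

B, by 11.75 dB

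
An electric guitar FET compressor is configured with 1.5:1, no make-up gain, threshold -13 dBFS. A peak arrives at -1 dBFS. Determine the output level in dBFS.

-5 dBFS

Overshoot: -1 − (-13) = 12 dB.
The 12 dB excess becomes 8 dB after 1.5:1 reduction.
So the level is -13 + 8 = -5 dBFS.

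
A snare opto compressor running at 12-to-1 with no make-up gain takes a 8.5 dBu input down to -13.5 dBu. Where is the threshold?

Let T be the threshold. Output overshoot = (input overshoot)/R, so -13.5 − T = (8.5 − T)/12.
12·(-13.5 − T) = 8.5 − T → 11·T = -162 − 8.5 = -170.5.
T = -170.5/11 = -15.5 dBu.

-15.5 dBu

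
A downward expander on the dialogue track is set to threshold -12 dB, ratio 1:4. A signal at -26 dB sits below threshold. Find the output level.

The input is 14 dB below the -12 dB threshold.
A 1:4 expander multiplies undershoot by 4: 14 × 4 = 56 dB below threshold.
Output = -12 − 56 = -68 dB.

-68 dB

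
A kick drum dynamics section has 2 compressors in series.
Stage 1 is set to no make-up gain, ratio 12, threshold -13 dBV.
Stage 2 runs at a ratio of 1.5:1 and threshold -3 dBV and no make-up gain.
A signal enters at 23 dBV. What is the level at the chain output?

-10 dBV

Stage 1: 23 dBV is 36 dB over -13 dBV; at 12:1 that becomes 3 dB over, giving -10 dBV.
Stage 2: below threshold (-10 ≤ -3); passes unchanged; output -10 dBV.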